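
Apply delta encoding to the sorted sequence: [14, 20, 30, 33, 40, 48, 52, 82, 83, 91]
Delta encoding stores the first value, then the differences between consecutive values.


First value: 14
Deltas:
  20 - 14 = 6
  30 - 20 = 10
  33 - 30 = 3
  40 - 33 = 7
  48 - 40 = 8
  52 - 48 = 4
  82 - 52 = 30
  83 - 82 = 1
  91 - 83 = 8


Delta encoded: [14, 6, 10, 3, 7, 8, 4, 30, 1, 8]


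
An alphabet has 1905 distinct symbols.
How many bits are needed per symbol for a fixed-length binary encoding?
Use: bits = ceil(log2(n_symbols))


log2(1905) = 10.8956
Bracket: 2^10 = 1024 < 1905 <= 2^11 = 2048
So ceil(log2(1905)) = 11

bits = ceil(log2(1905)) = ceil(10.8956) = 11 bits


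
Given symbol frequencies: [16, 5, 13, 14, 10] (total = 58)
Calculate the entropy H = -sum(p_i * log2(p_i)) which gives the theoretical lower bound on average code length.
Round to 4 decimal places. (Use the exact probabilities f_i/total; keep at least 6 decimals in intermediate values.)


Per-symbol terms -p_i * log2(p_i) with p_i = f_i/58:
  p = 16/58 = 0.275862: log2(p) = -1.857981, -p*log2(p) = 0.512546
  p = 5/58 = 0.086207: log2(p) = -3.536053, -p*log2(p) = 0.304832
  p = 13/58 = 0.224138: log2(p) = -2.157541, -p*log2(p) = 0.483587
  p = 14/58 = 0.241379: log2(p) = -2.050626, -p*log2(p) = 0.494979
  p = 10/58 = 0.172414: log2(p) = -2.536053, -p*log2(p) = 0.437251
H = 0.512546 + 0.304832 + 0.483587 + 0.494979 + 0.437251 = 2.233195

H = 2.2332 bits/symbol


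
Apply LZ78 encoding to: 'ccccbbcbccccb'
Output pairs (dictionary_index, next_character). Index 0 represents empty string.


LZ78 encoding steps:
Dictionary: {0: ''}
Step 1: w='' (idx 0), next='c' -> output (0, 'c'), add 'c' as idx 1
Step 2: w='c' (idx 1), next='c' -> output (1, 'c'), add 'cc' as idx 2
Step 3: w='c' (idx 1), next='b' -> output (1, 'b'), add 'cb' as idx 3
Step 4: w='' (idx 0), next='b' -> output (0, 'b'), add 'b' as idx 4
Step 5: w='cb' (idx 3), next='c' -> output (3, 'c'), add 'cbc' as idx 5
Step 6: w='cc' (idx 2), next='c' -> output (2, 'c'), add 'ccc' as idx 6
Step 7: w='b' (idx 4), end of input -> output (4, '')


Encoded: [(0, 'c'), (1, 'c'), (1, 'b'), (0, 'b'), (3, 'c'), (2, 'c'), (4, '')]


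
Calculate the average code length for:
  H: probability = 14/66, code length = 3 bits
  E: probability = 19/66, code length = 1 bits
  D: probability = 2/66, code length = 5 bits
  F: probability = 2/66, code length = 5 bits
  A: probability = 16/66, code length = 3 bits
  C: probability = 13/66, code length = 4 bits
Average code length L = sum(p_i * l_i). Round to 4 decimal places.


Weighted contributions p_i * l_i:
  H: (14/66) * 3 = 42/66
  E: (19/66) * 1 = 19/66
  D: (2/66) * 5 = 10/66
  F: (2/66) * 5 = 10/66
  A: (16/66) * 3 = 48/66
  C: (13/66) * 4 = 52/66
Sum = (42 + 19 + 10 + 10 + 48 + 52)/66 = 181/66

L = 181/66 = 2.7424 bits/symbol


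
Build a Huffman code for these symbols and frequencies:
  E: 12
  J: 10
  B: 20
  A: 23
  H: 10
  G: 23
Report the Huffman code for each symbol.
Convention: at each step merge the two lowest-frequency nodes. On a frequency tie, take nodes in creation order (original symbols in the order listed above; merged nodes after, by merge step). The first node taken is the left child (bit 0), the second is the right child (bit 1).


Huffman tree construction:
Step 1: Merge J(10) + H(10) = 20
Step 2: Merge E(12) + B(20) = 32
Step 3: Merge (J+H)(20) + A(23) = 43
Step 4: Merge G(23) + (E+B)(32) = 55
Step 5: Merge ((J+H)+A)(43) + (G+(E+B))(55) = 98
Read each symbol's code off the tree from the root (left child = 0, right child = 1).

Codes:
  E: 110 (length 3)
  J: 000 (length 3)
  B: 111 (length 3)
  A: 01 (length 2)
  H: 001 (length 3)
  G: 10 (length 2)
Average code length: 248/98 = 2.5306 bits/symbol


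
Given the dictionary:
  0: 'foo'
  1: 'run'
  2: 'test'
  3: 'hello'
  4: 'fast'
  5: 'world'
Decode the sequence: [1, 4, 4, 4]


Look up each index in the dictionary:
  1 -> 'run'
  4 -> 'fast'
  4 -> 'fast'
  4 -> 'fast'

Decoded: "run fast fast fast"


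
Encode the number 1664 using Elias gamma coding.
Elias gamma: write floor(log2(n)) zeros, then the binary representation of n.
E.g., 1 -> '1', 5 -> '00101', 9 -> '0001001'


num_bits = floor(log2(1664)) + 1 = 11
leading_zeros = num_bits - 1 = 10
binary(1664) = 11010000000

Elias gamma(1664) = '0000000000' + '11010000000' = 000000000011010000000 (21 bits)


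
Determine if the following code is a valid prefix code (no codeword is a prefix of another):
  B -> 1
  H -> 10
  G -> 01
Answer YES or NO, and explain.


Checking each pair (does one codeword prefix another?):
  B='1' vs H='10': prefix -- VIOLATION

NO -- this is NOT a valid prefix code. B (1) is a prefix of H (10).


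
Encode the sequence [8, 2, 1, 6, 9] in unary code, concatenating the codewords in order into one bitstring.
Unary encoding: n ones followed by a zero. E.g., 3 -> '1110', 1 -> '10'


Encode each number as n ones followed by a terminating 0:
  8 -> 111111110 (9 bits)
  2 -> 110 (3 bits)
  1 -> 10 (2 bits)
  6 -> 1111110 (7 bits)
  9 -> 1111111110 (10 bits)
Total length = 9 + 3 + 2 + 7 + 10 = 31 bits.

Unary([8, 2, 1, 6, 9]) = 1111111101101011111101111111110 (31 bits)


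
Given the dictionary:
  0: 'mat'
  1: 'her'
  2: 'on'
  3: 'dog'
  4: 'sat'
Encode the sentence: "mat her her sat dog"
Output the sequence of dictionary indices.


Look up each word in the dictionary:
  'mat' -> 0
  'her' -> 1
  'her' -> 1
  'sat' -> 4
  'dog' -> 3

Encoded: [0, 1, 1, 4, 3]


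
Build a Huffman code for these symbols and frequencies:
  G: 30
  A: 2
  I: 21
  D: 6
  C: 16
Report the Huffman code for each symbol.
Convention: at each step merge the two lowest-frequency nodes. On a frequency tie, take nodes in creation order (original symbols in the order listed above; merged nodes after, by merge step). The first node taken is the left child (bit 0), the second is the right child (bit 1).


Huffman tree construction:
Step 1: Merge A(2) + D(6) = 8
Step 2: Merge (A+D)(8) + C(16) = 24
Step 3: Merge I(21) + ((A+D)+C)(24) = 45
Step 4: Merge G(30) + (I+((A+D)+C))(45) = 75
Read each symbol's code off the tree from the root (left child = 0, right child = 1).

Codes:
  G: 0 (length 1)
  A: 1100 (length 4)
  I: 10 (length 2)
  D: 1101 (length 4)
  C: 111 (length 3)
Average code length: 152/75 = 2.0267 bits/symbol


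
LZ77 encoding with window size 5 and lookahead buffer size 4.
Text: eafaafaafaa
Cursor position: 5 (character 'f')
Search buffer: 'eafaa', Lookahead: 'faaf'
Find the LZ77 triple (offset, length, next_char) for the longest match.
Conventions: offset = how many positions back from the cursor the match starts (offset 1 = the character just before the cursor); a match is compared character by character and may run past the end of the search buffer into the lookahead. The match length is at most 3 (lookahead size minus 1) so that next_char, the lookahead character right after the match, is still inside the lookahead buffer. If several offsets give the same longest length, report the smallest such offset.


Try each offset into the search buffer:
  offset=1 (pos 4, char 'a'): match length 0
  offset=2 (pos 3, char 'a'): match length 0
  offset=3 (pos 2, char 'f'): match length 3
  offset=4 (pos 1, char 'a'): match length 0
  offset=5 (pos 0, char 'e'): match length 0
Longest match has length 3 at offset 3.
next_char = character at position 5 + 3 = 8 -> 'f'

Best match: offset=3, length=3 (matching 'faa' starting at position 2)
LZ77 triple: (3, 3, 'f')


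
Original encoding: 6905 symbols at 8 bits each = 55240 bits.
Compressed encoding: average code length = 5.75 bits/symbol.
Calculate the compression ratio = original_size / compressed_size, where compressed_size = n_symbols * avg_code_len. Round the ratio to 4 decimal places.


original_size = n_symbols * orig_bits = 6905 * 8 = 55240 bits
compressed_size = n_symbols * avg_code_len = 6905 * 5.75 = 39703.75 bits
ratio = original_size / compressed_size = 55240 / 39703.75 = 1.3913

Compression ratio = 1.3913


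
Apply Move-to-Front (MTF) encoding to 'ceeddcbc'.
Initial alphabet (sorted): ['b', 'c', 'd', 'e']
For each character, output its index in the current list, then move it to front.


MTF encoding:
'c': index 1 in ['b', 'c', 'd', 'e'] -> ['c', 'b', 'd', 'e']
'e': index 3 in ['c', 'b', 'd', 'e'] -> ['e', 'c', 'b', 'd']
'e': index 0 in ['e', 'c', 'b', 'd'] -> ['e', 'c', 'b', 'd']
'd': index 3 in ['e', 'c', 'b', 'd'] -> ['d', 'e', 'c', 'b']
'd': index 0 in ['d', 'e', 'c', 'b'] -> ['d', 'e', 'c', 'b']
'c': index 2 in ['d', 'e', 'c', 'b'] -> ['c', 'd', 'e', 'b']
'b': index 3 in ['c', 'd', 'e', 'b'] -> ['b', 'c', 'd', 'e']
'c': index 1 in ['b', 'c', 'd', 'e'] -> ['c', 'b', 'd', 'e']


Output: [1, 3, 0, 3, 0, 2, 3, 1]


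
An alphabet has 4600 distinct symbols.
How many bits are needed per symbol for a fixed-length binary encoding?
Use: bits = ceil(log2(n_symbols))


log2(4600) = 12.1674
Bracket: 2^12 = 4096 < 4600 <= 2^13 = 8192
So ceil(log2(4600)) = 13

bits = ceil(log2(4600)) = ceil(12.1674) = 13 bits


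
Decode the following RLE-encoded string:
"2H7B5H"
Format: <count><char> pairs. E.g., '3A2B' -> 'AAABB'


Expanding each <count><char> pair:
  2H -> 'HH'
  7B -> 'BBBBBBB'
  5H -> 'HHHHH'

Decoded = HHBBBBBBBHHHHH


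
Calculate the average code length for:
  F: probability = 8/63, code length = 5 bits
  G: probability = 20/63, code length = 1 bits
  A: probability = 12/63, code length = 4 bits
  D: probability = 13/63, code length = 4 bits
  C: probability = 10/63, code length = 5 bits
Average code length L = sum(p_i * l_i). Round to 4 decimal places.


Weighted contributions p_i * l_i:
  F: (8/63) * 5 = 40/63
  G: (20/63) * 1 = 20/63
  A: (12/63) * 4 = 48/63
  D: (13/63) * 4 = 52/63
  C: (10/63) * 5 = 50/63
Sum = (40 + 20 + 48 + 52 + 50)/63 = 210/63

L = 210/63 = 3.3333 bits/symbol


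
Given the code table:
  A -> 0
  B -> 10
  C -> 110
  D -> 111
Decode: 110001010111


Decoding:
110 -> C
0 -> A
0 -> A
10 -> B
10 -> B
111 -> D


Result: CAABBD


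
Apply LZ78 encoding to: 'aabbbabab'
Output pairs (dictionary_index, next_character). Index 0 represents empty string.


LZ78 encoding steps:
Dictionary: {0: ''}
Step 1: w='' (idx 0), next='a' -> output (0, 'a'), add 'a' as idx 1
Step 2: w='a' (idx 1), next='b' -> output (1, 'b'), add 'ab' as idx 2
Step 3: w='' (idx 0), next='b' -> output (0, 'b'), add 'b' as idx 3
Step 4: w='b' (idx 3), next='a' -> output (3, 'a'), add 'ba' as idx 4
Step 5: w='ba' (idx 4), next='b' -> output (4, 'b'), add 'bab' as idx 5


Encoded: [(0, 'a'), (1, 'b'), (0, 'b'), (3, 'a'), (4, 'b')]


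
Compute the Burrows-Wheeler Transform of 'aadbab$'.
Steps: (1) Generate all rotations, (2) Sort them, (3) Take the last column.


Rotations (sorted):
  0: $aadbab -> last char: b
  1: aadbab$ -> last char: $
  2: ab$aadb -> last char: b
  3: adbab$a -> last char: a
  4: b$aadba -> last char: a
  5: bab$aad -> last char: d
  6: dbab$aa -> last char: a


BWT = b$baada


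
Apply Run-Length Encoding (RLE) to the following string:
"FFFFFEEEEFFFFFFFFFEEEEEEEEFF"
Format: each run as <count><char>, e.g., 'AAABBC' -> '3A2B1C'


Scanning runs left to right:
  i=0: run of 'F' x 5 -> '5F'
  i=5: run of 'E' x 4 -> '4E'
  i=9: run of 'F' x 9 -> '9F'
  i=18: run of 'E' x 8 -> '8E'
  i=26: run of 'F' x 2 -> '2F'

RLE = 5F4E9F8E2F


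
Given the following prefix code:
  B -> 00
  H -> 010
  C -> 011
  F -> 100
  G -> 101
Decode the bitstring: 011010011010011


Decoding step by step:
Bits 011 -> C
Bits 010 -> H
Bits 011 -> C
Bits 010 -> H
Bits 011 -> C


Decoded message: CHCHC


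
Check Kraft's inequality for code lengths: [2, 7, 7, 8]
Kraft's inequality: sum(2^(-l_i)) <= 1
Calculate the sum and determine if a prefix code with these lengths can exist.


Sum = 2^(-2) + 2^(-7) + 2^(-7) + 2^(-8)
    = 0.25 + 0.0078125 + 0.0078125 + 0.00390625
    = 69/256 = 0.26953125
Since 0.26953125 <= 1, Kraft's inequality IS satisfied.
A prefix code with these lengths CAN exist.

Kraft sum = 0.26953125. Satisfied.


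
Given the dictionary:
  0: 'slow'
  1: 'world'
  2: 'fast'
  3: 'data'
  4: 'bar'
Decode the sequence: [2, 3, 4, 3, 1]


Look up each index in the dictionary:
  2 -> 'fast'
  3 -> 'data'
  4 -> 'bar'
  3 -> 'data'
  1 -> 'world'

Decoded: "fast data bar data world"


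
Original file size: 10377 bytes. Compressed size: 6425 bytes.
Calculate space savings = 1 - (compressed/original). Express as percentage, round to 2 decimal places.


ratio = compressed/original = 6425/10377 = 0.619158
savings = 1 - ratio = 1 - 0.619158 = 0.380842
as a percentage: 0.380842 * 100 = 38.08%

Space savings = 1 - 6425/10377 = 38.08%


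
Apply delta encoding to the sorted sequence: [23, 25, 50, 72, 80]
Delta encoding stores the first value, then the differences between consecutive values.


First value: 23
Deltas:
  25 - 23 = 2
  50 - 25 = 25
  72 - 50 = 22
  80 - 72 = 8


Delta encoded: [23, 2, 25, 22, 8]


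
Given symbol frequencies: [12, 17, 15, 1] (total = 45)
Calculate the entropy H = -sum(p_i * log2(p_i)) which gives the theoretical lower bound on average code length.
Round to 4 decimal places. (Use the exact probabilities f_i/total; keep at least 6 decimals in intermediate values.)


Per-symbol terms -p_i * log2(p_i) with p_i = f_i/45:
  p = 12/45 = 0.266667: log2(p) = -1.906891, -p*log2(p) = 0.508504
  p = 17/45 = 0.377778: log2(p) = -1.404390, -p*log2(p) = 0.530547
  p = 15/45 = 0.333333: log2(p) = -1.584963, -p*log2(p) = 0.528321
  p = 1/45 = 0.022222: log2(p) = -5.491853, -p*log2(p) = 0.122041
H = 0.508504 + 0.530547 + 0.528321 + 0.122041 = 1.689413

H = 1.6894 bits/symbol


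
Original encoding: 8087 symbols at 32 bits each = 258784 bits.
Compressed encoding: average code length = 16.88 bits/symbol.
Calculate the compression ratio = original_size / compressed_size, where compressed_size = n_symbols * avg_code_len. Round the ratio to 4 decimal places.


original_size = n_symbols * orig_bits = 8087 * 32 = 258784 bits
compressed_size = n_symbols * avg_code_len = 8087 * 16.88 = 136508.56 bits
ratio = original_size / compressed_size = 258784 / 136508.56 = 1.8957

Compression ratio = 1.8957


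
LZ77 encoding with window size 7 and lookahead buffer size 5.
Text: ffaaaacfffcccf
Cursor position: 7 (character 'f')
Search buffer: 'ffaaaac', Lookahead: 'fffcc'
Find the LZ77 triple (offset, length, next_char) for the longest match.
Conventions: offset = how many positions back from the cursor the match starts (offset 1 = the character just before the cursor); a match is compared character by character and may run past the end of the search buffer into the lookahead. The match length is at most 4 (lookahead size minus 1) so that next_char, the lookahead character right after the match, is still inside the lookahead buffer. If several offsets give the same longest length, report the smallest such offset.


Try each offset into the search buffer:
  offset=1 (pos 6, char 'c'): match length 0
  offset=2 (pos 5, char 'a'): match length 0
  offset=3 (pos 4, char 'a'): match length 0
  offset=4 (pos 3, char 'a'): match length 0
  offset=5 (pos 2, char 'a'): match length 0
  offset=6 (pos 1, char 'f'): match length 1
  offset=7 (pos 0, char 'f'): match length 2
Longest match has length 2 at offset 7.
next_char = character at position 7 + 2 = 9 -> 'f'

Best match: offset=7, length=2 (matching 'ff' starting at position 0)
LZ77 triple: (7, 2, 'f')


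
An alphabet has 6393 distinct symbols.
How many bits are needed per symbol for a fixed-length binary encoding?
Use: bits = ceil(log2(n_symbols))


log2(6393) = 12.6423
Bracket: 2^12 = 4096 < 6393 <= 2^13 = 8192
So ceil(log2(6393)) = 13

bits = ceil(log2(6393)) = ceil(12.6423) = 13 bits


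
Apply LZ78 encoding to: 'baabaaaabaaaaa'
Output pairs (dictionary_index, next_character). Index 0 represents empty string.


LZ78 encoding steps:
Dictionary: {0: ''}
Step 1: w='' (idx 0), next='b' -> output (0, 'b'), add 'b' as idx 1
Step 2: w='' (idx 0), next='a' -> output (0, 'a'), add 'a' as idx 2
Step 3: w='a' (idx 2), next='b' -> output (2, 'b'), add 'ab' as idx 3
Step 4: w='a' (idx 2), next='a' -> output (2, 'a'), add 'aa' as idx 4
Step 5: w='aa' (idx 4), next='b' -> output (4, 'b'), add 'aab' as idx 5
Step 6: w='aa' (idx 4), next='a' -> output (4, 'a'), add 'aaa' as idx 6
Step 7: w='aa' (idx 4), end of input -> output (4, '')


Encoded: [(0, 'b'), (0, 'a'), (2, 'b'), (2, 'a'), (4, 'b'), (4, 'a'), (4, '')]


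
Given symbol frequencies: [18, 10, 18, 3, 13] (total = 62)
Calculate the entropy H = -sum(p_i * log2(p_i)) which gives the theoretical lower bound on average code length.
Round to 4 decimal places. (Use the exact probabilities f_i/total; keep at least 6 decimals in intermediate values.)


Per-symbol terms -p_i * log2(p_i) with p_i = f_i/62:
  p = 18/62 = 0.290323: log2(p) = -1.784271, -p*log2(p) = 0.518014
  p = 10/62 = 0.161290: log2(p) = -2.632268, -p*log2(p) = 0.424559
  p = 18/62 = 0.290323: log2(p) = -1.784271, -p*log2(p) = 0.518014
  p = 3/62 = 0.048387: log2(p) = -4.369234, -p*log2(p) = 0.211415
  p = 13/62 = 0.209677: log2(p) = -2.253757, -p*log2(p) = 0.472562
H = 0.518014 + 0.424559 + 0.518014 + 0.211415 + 0.472562 = 2.144564

H = 2.1446 bits/symbol


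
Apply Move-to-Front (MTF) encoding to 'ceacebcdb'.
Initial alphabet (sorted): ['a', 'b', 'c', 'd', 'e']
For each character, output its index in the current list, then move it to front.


MTF encoding:
'c': index 2 in ['a', 'b', 'c', 'd', 'e'] -> ['c', 'a', 'b', 'd', 'e']
'e': index 4 in ['c', 'a', 'b', 'd', 'e'] -> ['e', 'c', 'a', 'b', 'd']
'a': index 2 in ['e', 'c', 'a', 'b', 'd'] -> ['a', 'e', 'c', 'b', 'd']
'c': index 2 in ['a', 'e', 'c', 'b', 'd'] -> ['c', 'a', 'e', 'b', 'd']
'e': index 2 in ['c', 'a', 'e', 'b', 'd'] -> ['e', 'c', 'a', 'b', 'd']
'b': index 3 in ['e', 'c', 'a', 'b', 'd'] -> ['b', 'e', 'c', 'a', 'd']
'c': index 2 in ['b', 'e', 'c', 'a', 'd'] -> ['c', 'b', 'e', 'a', 'd']
'd': index 4 in ['c', 'b', 'e', 'a', 'd'] -> ['d', 'c', 'b', 'e', 'a']
'b': index 2 in ['d', 'c', 'b', 'e', 'a'] -> ['b', 'd', 'c', 'e', 'a']


Output: [2, 4, 2, 2, 2, 3, 2, 4, 2]


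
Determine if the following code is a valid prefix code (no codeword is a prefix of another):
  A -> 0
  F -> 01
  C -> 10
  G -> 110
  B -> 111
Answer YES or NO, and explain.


Checking each pair (does one codeword prefix another?):
  A='0' vs F='01': prefix -- VIOLATION

NO -- this is NOT a valid prefix code. A (0) is a prefix of F (01).


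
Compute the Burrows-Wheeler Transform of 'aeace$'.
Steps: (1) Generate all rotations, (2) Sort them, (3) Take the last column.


Rotations (sorted):
  0: $aeace -> last char: e
  1: ace$ae -> last char: e
  2: aeace$ -> last char: $
  3: ce$aea -> last char: a
  4: e$aeac -> last char: c
  5: eace$a -> last char: a


BWT = ee$aca


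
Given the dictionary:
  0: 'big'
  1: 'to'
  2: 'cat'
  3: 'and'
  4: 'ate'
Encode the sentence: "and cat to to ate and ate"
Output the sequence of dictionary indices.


Look up each word in the dictionary:
  'and' -> 3
  'cat' -> 2
  'to' -> 1
  'to' -> 1
  'ate' -> 4
  'and' -> 3
  'ate' -> 4

Encoded: [3, 2, 1, 1, 4, 3, 4]


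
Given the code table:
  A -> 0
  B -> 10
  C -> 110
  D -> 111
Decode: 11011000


Decoding:
110 -> C
110 -> C
0 -> A
0 -> A


Result: CCAA


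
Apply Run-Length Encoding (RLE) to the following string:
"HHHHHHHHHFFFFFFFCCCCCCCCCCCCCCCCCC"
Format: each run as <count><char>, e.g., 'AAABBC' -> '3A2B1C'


Scanning runs left to right:
  i=0: run of 'H' x 9 -> '9H'
  i=9: run of 'F' x 7 -> '7F'
  i=16: run of 'C' x 18 -> '18C'

RLE = 9H7F18C


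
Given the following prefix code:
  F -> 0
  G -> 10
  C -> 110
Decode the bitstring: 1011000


Decoding step by step:
Bits 10 -> G
Bits 110 -> C
Bits 0 -> F
Bits 0 -> F


Decoded message: GCFF


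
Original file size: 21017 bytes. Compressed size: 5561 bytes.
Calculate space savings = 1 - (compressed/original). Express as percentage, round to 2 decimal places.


ratio = compressed/original = 5561/21017 = 0.264595
savings = 1 - ratio = 1 - 0.264595 = 0.735405
as a percentage: 0.735405 * 100 = 73.54%

Space savings = 1 - 5561/21017 = 73.54%


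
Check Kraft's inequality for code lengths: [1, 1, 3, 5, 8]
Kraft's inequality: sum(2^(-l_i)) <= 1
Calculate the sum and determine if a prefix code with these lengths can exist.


Sum = 2^(-1) + 2^(-1) + 2^(-3) + 2^(-5) + 2^(-8)
    = 0.5 + 0.5 + 0.125 + 0.03125 + 0.00390625
    = 297/256 = 1.16015625
Since 1.16015625 > 1, Kraft's inequality is NOT satisfied.
A prefix code with these lengths CANNOT exist.

Kraft sum = 1.16015625. Not satisfied.


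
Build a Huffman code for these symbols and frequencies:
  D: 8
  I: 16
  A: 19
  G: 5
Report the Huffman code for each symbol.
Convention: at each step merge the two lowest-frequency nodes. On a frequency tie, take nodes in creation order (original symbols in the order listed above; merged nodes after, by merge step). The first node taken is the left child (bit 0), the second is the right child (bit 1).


Huffman tree construction:
Step 1: Merge G(5) + D(8) = 13
Step 2: Merge (G+D)(13) + I(16) = 29
Step 3: Merge A(19) + ((G+D)+I)(29) = 48
Read each symbol's code off the tree from the root (left child = 0, right child = 1).

Codes:
  D: 101 (length 3)
  I: 11 (length 2)
  A: 0 (length 1)
  G: 100 (length 3)
Average code length: 90/48 = 1.8750 bits/symbol


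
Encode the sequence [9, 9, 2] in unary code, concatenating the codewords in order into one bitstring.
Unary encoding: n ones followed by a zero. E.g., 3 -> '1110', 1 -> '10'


Encode each number as n ones followed by a terminating 0:
  9 -> 1111111110 (10 bits)
  9 -> 1111111110 (10 bits)
  2 -> 110 (3 bits)
Total length = 10 + 10 + 3 = 23 bits.

Unary([9, 9, 2]) = 11111111101111111110110 (23 bits)


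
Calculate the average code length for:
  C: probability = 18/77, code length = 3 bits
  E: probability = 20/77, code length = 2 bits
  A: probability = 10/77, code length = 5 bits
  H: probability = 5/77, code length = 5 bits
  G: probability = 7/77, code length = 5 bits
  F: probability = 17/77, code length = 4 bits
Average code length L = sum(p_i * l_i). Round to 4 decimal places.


Weighted contributions p_i * l_i:
  C: (18/77) * 3 = 54/77
  E: (20/77) * 2 = 40/77
  A: (10/77) * 5 = 50/77
  H: (5/77) * 5 = 25/77
  G: (7/77) * 5 = 35/77
  F: (17/77) * 4 = 68/77
Sum = (54 + 40 + 50 + 25 + 35 + 68)/77 = 272/77

L = 272/77 = 3.5325 bits/symbol


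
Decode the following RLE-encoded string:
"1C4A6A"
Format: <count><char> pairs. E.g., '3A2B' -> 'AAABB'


Expanding each <count><char> pair:
  1C -> 'C'
  4A -> 'AAAA'
  6A -> 'AAAAAA'

Decoded = CAAAAAAAAAA


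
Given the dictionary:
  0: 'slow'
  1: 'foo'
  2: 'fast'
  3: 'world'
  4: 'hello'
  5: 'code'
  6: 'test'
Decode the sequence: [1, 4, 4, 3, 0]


Look up each index in the dictionary:
  1 -> 'foo'
  4 -> 'hello'
  4 -> 'hello'
  3 -> 'world'
  0 -> 'slow'

Decoded: "foo hello hello world slow"


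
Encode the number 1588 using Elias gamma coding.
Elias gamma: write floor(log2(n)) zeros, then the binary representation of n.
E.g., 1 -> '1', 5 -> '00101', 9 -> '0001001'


num_bits = floor(log2(1588)) + 1 = 11
leading_zeros = num_bits - 1 = 10
binary(1588) = 11000110100

Elias gamma(1588) = '0000000000' + '11000110100' = 000000000011000110100 (21 bits)


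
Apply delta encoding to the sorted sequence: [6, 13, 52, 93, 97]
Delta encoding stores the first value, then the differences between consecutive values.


First value: 6
Deltas:
  13 - 6 = 7
  52 - 13 = 39
  93 - 52 = 41
  97 - 93 = 4


Delta encoded: [6, 7, 39, 41, 4]


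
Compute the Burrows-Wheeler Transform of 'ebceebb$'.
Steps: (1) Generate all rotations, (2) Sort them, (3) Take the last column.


Rotations (sorted):
  0: $ebceebb -> last char: b
  1: b$ebceeb -> last char: b
  2: bb$ebcee -> last char: e
  3: bceebb$e -> last char: e
  4: ceebb$eb -> last char: b
  5: ebb$ebce -> last char: e
  6: ebceebb$ -> last char: $
  7: eebb$ebc -> last char: c


BWT = bbeebe$c


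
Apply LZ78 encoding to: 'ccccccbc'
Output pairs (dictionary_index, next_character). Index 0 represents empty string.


LZ78 encoding steps:
Dictionary: {0: ''}
Step 1: w='' (idx 0), next='c' -> output (0, 'c'), add 'c' as idx 1
Step 2: w='c' (idx 1), next='c' -> output (1, 'c'), add 'cc' as idx 2
Step 3: w='cc' (idx 2), next='c' -> output (2, 'c'), add 'ccc' as idx 3
Step 4: w='' (idx 0), next='b' -> output (0, 'b'), add 'b' as idx 4
Step 5: w='c' (idx 1), end of input -> output (1, '')


Encoded: [(0, 'c'), (1, 'c'), (2, 'c'), (0, 'b'), (1, '')]


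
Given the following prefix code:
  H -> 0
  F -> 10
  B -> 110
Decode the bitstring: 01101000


Decoding step by step:
Bits 0 -> H
Bits 110 -> B
Bits 10 -> F
Bits 0 -> H
Bits 0 -> H


Decoded message: HBFHH


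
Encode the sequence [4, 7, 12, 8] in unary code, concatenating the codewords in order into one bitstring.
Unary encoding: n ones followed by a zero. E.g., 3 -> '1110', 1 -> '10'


Encode each number as n ones followed by a terminating 0:
  4 -> 11110 (5 bits)
  7 -> 11111110 (8 bits)
  12 -> 1111111111110 (13 bits)
  8 -> 111111110 (9 bits)
Total length = 5 + 8 + 13 + 9 = 35 bits.

Unary([4, 7, 12, 8]) = 11110111111101111111111110111111110 (35 bits)


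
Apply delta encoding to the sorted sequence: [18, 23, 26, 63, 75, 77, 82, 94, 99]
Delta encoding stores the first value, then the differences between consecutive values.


First value: 18
Deltas:
  23 - 18 = 5
  26 - 23 = 3
  63 - 26 = 37
  75 - 63 = 12
  77 - 75 = 2
  82 - 77 = 5
  94 - 82 = 12
  99 - 94 = 5


Delta encoded: [18, 5, 3, 37, 12, 2, 5, 12, 5]


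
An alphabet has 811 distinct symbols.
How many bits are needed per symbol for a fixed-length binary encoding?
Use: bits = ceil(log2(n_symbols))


log2(811) = 9.6636
Bracket: 2^9 = 512 < 811 <= 2^10 = 1024
So ceil(log2(811)) = 10

bits = ceil(log2(811)) = ceil(9.6636) = 10 bits


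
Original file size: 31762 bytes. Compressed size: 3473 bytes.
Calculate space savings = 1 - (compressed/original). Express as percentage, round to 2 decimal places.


ratio = compressed/original = 3473/31762 = 0.109344
savings = 1 - ratio = 1 - 0.109344 = 0.890656
as a percentage: 0.890656 * 100 = 89.07%

Space savings = 1 - 3473/31762 = 89.07%


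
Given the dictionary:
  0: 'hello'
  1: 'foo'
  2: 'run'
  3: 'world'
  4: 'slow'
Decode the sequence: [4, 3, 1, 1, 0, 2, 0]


Look up each index in the dictionary:
  4 -> 'slow'
  3 -> 'world'
  1 -> 'foo'
  1 -> 'foo'
  0 -> 'hello'
  2 -> 'run'
  0 -> 'hello'

Decoded: "slow world foo foo hello run hello"


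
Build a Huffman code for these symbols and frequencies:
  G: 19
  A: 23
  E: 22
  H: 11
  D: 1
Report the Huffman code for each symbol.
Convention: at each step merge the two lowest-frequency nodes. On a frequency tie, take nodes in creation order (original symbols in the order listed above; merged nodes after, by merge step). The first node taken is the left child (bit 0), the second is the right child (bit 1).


Huffman tree construction:
Step 1: Merge D(1) + H(11) = 12
Step 2: Merge (D+H)(12) + G(19) = 31
Step 3: Merge E(22) + A(23) = 45
Step 4: Merge ((D+H)+G)(31) + (E+A)(45) = 76
Read each symbol's code off the tree from the root (left child = 0, right child = 1).

Codes:
  G: 01 (length 2)
  A: 11 (length 2)
  E: 10 (length 2)
  H: 001 (length 3)
  D: 000 (length 3)
Average code length: 164/76 = 2.1579 bits/symbol


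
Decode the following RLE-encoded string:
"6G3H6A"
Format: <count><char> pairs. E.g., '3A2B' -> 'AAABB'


Expanding each <count><char> pair:
  6G -> 'GGGGGG'
  3H -> 'HHH'
  6A -> 'AAAAAA'

Decoded = GGGGGGHHHAAAAAA


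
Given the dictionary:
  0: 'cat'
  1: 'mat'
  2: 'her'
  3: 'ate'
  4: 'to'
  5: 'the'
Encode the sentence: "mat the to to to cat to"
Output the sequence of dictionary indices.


Look up each word in the dictionary:
  'mat' -> 1
  'the' -> 5
  'to' -> 4
  'to' -> 4
  'to' -> 4
  'cat' -> 0
  'to' -> 4

Encoded: [1, 5, 4, 4, 4, 0, 4]


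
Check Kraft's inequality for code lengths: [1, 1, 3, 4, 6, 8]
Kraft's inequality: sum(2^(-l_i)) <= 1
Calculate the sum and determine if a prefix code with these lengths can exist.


Sum = 2^(-1) + 2^(-1) + 2^(-3) + 2^(-4) + 2^(-6) + 2^(-8)
    = 0.5 + 0.5 + 0.125 + 0.0625 + 0.015625 + 0.00390625
    = 309/256 = 1.20703125
Since 1.20703125 > 1, Kraft's inequality is NOT satisfied.
A prefix code with these lengths CANNOT exist.

Kraft sum = 1.20703125. Not satisfied.


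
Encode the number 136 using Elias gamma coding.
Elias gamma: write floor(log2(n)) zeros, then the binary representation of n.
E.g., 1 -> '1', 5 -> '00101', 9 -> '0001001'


num_bits = floor(log2(136)) + 1 = 8
leading_zeros = num_bits - 1 = 7
binary(136) = 10001000

Elias gamma(136) = '0000000' + '10001000' = 000000010001000 (15 bits)


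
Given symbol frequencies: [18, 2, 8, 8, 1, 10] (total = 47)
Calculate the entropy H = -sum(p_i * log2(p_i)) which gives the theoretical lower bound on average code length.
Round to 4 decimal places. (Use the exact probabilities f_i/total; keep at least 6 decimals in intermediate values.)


Per-symbol terms -p_i * log2(p_i) with p_i = f_i/47:
  p = 18/47 = 0.382979: log2(p) = -1.384664, -p*log2(p) = 0.530297
  p = 2/47 = 0.042553: log2(p) = -4.554589, -p*log2(p) = 0.193812
  p = 8/47 = 0.170213: log2(p) = -2.554589, -p*log2(p) = 0.434824
  p = 8/47 = 0.170213: log2(p) = -2.554589, -p*log2(p) = 0.434824
  p = 1/47 = 0.021277: log2(p) = -5.554589, -p*log2(p) = 0.118183
  p = 10/47 = 0.212766: log2(p) = -2.232661, -p*log2(p) = 0.475034
H = 0.530297 + 0.193812 + 0.434824 + 0.434824 + 0.118183 + 0.475034 = 2.186974

H = 2.187 bits/symbol


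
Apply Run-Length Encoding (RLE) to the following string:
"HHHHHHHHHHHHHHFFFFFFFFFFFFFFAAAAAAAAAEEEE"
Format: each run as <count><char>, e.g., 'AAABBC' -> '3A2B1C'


Scanning runs left to right:
  i=0: run of 'H' x 14 -> '14H'
  i=14: run of 'F' x 14 -> '14F'
  i=28: run of 'A' x 9 -> '9A'
  i=37: run of 'E' x 4 -> '4E'

RLE = 14H14F9A4E


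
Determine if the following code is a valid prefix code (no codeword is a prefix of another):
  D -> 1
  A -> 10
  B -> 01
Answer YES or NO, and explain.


Checking each pair (does one codeword prefix another?):
  D='1' vs A='10': prefix -- VIOLATION

NO -- this is NOT a valid prefix code. D (1) is a prefix of A (10).


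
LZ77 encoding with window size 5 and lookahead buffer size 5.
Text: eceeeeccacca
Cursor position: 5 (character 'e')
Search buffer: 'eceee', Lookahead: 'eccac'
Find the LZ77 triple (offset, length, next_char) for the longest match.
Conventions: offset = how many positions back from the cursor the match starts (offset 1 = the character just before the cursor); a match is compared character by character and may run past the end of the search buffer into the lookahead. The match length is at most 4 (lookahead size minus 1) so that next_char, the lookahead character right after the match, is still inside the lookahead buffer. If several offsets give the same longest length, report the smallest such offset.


Try each offset into the search buffer:
  offset=1 (pos 4, char 'e'): match length 1
  offset=2 (pos 3, char 'e'): match length 1
  offset=3 (pos 2, char 'e'): match length 1
  offset=4 (pos 1, char 'c'): match length 0
  offset=5 (pos 0, char 'e'): match length 2
Longest match has length 2 at offset 5.
next_char = character at position 5 + 2 = 7 -> 'c'

Best match: offset=5, length=2 (matching 'ec' starting at position 0)
LZ77 triple: (5, 2, 'c')


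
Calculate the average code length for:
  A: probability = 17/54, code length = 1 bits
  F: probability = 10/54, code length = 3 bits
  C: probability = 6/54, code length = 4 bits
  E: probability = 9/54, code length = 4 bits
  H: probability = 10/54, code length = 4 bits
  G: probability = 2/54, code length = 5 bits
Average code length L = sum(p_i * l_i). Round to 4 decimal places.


Weighted contributions p_i * l_i:
  A: (17/54) * 1 = 17/54
  F: (10/54) * 3 = 30/54
  C: (6/54) * 4 = 24/54
  E: (9/54) * 4 = 36/54
  H: (10/54) * 4 = 40/54
  G: (2/54) * 5 = 10/54
Sum = (17 + 30 + 24 + 36 + 40 + 10)/54 = 157/54

L = 157/54 = 2.9074 bits/symbol


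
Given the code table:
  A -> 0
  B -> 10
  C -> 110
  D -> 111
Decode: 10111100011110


Decoding:
10 -> B
111 -> D
10 -> B
0 -> A
0 -> A
111 -> D
10 -> B


Result: BDBAADB


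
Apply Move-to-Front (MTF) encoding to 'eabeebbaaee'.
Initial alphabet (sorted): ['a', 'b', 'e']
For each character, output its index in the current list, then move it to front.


MTF encoding:
'e': index 2 in ['a', 'b', 'e'] -> ['e', 'a', 'b']
'a': index 1 in ['e', 'a', 'b'] -> ['a', 'e', 'b']
'b': index 2 in ['a', 'e', 'b'] -> ['b', 'a', 'e']
'e': index 2 in ['b', 'a', 'e'] -> ['e', 'b', 'a']
'e': index 0 in ['e', 'b', 'a'] -> ['e', 'b', 'a']
'b': index 1 in ['e', 'b', 'a'] -> ['b', 'e', 'a']
'b': index 0 in ['b', 'e', 'a'] -> ['b', 'e', 'a']
'a': index 2 in ['b', 'e', 'a'] -> ['a', 'b', 'e']
'a': index 0 in ['a', 'b', 'e'] -> ['a', 'b', 'e']
'e': index 2 in ['a', 'b', 'e'] -> ['e', 'a', 'b']
'e': index 0 in ['e', 'a', 'b'] -> ['e', 'a', 'b']


Output: [2, 1, 2, 2, 0, 1, 0, 2, 0, 2, 0]


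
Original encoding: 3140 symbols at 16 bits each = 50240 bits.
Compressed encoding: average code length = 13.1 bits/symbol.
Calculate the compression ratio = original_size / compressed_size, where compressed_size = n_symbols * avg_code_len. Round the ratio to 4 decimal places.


original_size = n_symbols * orig_bits = 3140 * 16 = 50240 bits
compressed_size = n_symbols * avg_code_len = 3140 * 13.1 = 41134.0 bits
ratio = original_size / compressed_size = 50240 / 41134.0 = 1.2214

Compression ratio = 1.2214


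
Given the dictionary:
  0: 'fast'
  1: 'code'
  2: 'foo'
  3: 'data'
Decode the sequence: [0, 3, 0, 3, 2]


Look up each index in the dictionary:
  0 -> 'fast'
  3 -> 'data'
  0 -> 'fast'
  3 -> 'data'
  2 -> 'foo'

Decoded: "fast data fast data foo"


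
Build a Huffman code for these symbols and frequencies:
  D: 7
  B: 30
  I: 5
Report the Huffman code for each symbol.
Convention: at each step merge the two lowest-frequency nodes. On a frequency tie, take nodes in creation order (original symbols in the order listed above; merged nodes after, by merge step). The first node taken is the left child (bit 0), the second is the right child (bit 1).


Huffman tree construction:
Step 1: Merge I(5) + D(7) = 12
Step 2: Merge (I+D)(12) + B(30) = 42
Read each symbol's code off the tree from the root (left child = 0, right child = 1).

Codes:
  D: 01 (length 2)
  B: 1 (length 1)
  I: 00 (length 2)
Average code length: 54/42 = 1.2857 bits/symbol


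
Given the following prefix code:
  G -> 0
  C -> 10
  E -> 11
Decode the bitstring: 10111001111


Decoding step by step:
Bits 10 -> C
Bits 11 -> E
Bits 10 -> C
Bits 0 -> G
Bits 11 -> E
Bits 11 -> E


Decoded message: CECGEE


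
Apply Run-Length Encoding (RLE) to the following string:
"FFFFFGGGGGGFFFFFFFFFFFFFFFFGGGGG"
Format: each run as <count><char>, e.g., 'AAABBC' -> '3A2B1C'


Scanning runs left to right:
  i=0: run of 'F' x 5 -> '5F'
  i=5: run of 'G' x 6 -> '6G'
  i=11: run of 'F' x 16 -> '16F'
  i=27: run of 'G' x 5 -> '5G'

RLE = 5F6G16F5G


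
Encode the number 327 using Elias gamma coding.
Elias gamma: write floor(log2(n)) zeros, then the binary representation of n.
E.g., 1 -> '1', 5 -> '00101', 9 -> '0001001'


num_bits = floor(log2(327)) + 1 = 9
leading_zeros = num_bits - 1 = 8
binary(327) = 101000111

Elias gamma(327) = '00000000' + '101000111' = 00000000101000111 (17 bits)


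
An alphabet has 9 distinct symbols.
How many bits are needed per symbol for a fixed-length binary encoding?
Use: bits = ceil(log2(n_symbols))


log2(9) = 3.1699
Bracket: 2^3 = 8 < 9 <= 2^4 = 16
So ceil(log2(9)) = 4

bits = ceil(log2(9)) = ceil(3.1699) = 4 bits


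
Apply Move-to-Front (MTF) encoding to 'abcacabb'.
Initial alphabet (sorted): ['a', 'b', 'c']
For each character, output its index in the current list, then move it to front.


MTF encoding:
'a': index 0 in ['a', 'b', 'c'] -> ['a', 'b', 'c']
'b': index 1 in ['a', 'b', 'c'] -> ['b', 'a', 'c']
'c': index 2 in ['b', 'a', 'c'] -> ['c', 'b', 'a']
'a': index 2 in ['c', 'b', 'a'] -> ['a', 'c', 'b']
'c': index 1 in ['a', 'c', 'b'] -> ['c', 'a', 'b']
'a': index 1 in ['c', 'a', 'b'] -> ['a', 'c', 'b']
'b': index 2 in ['a', 'c', 'b'] -> ['b', 'a', 'c']
'b': index 0 in ['b', 'a', 'c'] -> ['b', 'a', 'c']


Output: [0, 1, 2, 2, 1, 1, 2, 0]


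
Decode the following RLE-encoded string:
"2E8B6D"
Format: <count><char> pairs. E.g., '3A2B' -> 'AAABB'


Expanding each <count><char> pair:
  2E -> 'EE'
  8B -> 'BBBBBBBB'
  6D -> 'DDDDDD'

Decoded = EEBBBBBBBBDDDDDD


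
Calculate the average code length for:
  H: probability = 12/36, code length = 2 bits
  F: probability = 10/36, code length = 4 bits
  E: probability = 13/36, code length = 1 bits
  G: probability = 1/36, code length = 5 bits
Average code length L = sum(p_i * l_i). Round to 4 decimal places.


Weighted contributions p_i * l_i:
  H: (12/36) * 2 = 24/36
  F: (10/36) * 4 = 40/36
  E: (13/36) * 1 = 13/36
  G: (1/36) * 5 = 5/36
Sum = (24 + 40 + 13 + 5)/36 = 82/36

L = 82/36 = 2.2778 bits/symbol


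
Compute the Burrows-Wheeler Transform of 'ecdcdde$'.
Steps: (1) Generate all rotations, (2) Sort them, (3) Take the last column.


Rotations (sorted):
  0: $ecdcdde -> last char: e
  1: cdcdde$e -> last char: e
  2: cdde$ecd -> last char: d
  3: dcdde$ec -> last char: c
  4: dde$ecdc -> last char: c
  5: de$ecdcd -> last char: d
  6: e$ecdcdd -> last char: d
  7: ecdcdde$ -> last char: $


BWT = eedccdd$


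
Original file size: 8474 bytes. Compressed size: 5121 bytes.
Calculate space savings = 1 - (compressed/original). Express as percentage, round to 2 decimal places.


ratio = compressed/original = 5121/8474 = 0.604319
savings = 1 - ratio = 1 - 0.604319 = 0.395681
as a percentage: 0.395681 * 100 = 39.57%

Space savings = 1 - 5121/8474 = 39.57%


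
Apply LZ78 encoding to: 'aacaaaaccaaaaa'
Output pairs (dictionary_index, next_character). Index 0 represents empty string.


LZ78 encoding steps:
Dictionary: {0: ''}
Step 1: w='' (idx 0), next='a' -> output (0, 'a'), add 'a' as idx 1
Step 2: w='a' (idx 1), next='c' -> output (1, 'c'), add 'ac' as idx 2
Step 3: w='a' (idx 1), next='a' -> output (1, 'a'), add 'aa' as idx 3
Step 4: w='aa' (idx 3), next='c' -> output (3, 'c'), add 'aac' as idx 4
Step 5: w='' (idx 0), next='c' -> output (0, 'c'), add 'c' as idx 5
Step 6: w='aa' (idx 3), next='a' -> output (3, 'a'), add 'aaa' as idx 6
Step 7: w='aa' (idx 3), end of input -> output (3, '')


Encoded: [(0, 'a'), (1, 'c'), (1, 'a'), (3, 'c'), (0, 'c'), (3, 'a'), (3, '')]


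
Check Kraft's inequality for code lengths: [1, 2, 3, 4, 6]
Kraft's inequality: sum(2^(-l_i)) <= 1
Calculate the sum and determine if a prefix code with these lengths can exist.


Sum = 2^(-1) + 2^(-2) + 2^(-3) + 2^(-4) + 2^(-6)
    = 0.5 + 0.25 + 0.125 + 0.0625 + 0.015625
    = 61/64 = 0.953125
Since 0.953125 <= 1, Kraft's inequality IS satisfied.
A prefix code with these lengths CAN exist.

Kraft sum = 0.953125. Satisfied.


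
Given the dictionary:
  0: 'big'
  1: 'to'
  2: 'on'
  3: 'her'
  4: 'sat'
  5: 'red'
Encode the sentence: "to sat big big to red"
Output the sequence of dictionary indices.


Look up each word in the dictionary:
  'to' -> 1
  'sat' -> 4
  'big' -> 0
  'big' -> 0
  'to' -> 1
  'red' -> 5

Encoded: [1, 4, 0, 0, 1, 5]


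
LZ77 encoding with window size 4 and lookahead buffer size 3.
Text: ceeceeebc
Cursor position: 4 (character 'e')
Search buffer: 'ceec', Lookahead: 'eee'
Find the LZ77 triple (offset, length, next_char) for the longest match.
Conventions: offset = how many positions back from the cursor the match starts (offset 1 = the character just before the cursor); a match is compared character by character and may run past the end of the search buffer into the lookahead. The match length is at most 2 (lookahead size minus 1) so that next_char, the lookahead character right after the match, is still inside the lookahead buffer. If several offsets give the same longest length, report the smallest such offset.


Try each offset into the search buffer:
  offset=1 (pos 3, char 'c'): match length 0
  offset=2 (pos 2, char 'e'): match length 1
  offset=3 (pos 1, char 'e'): match length 2
  offset=4 (pos 0, char 'c'): match length 0
Longest match has length 2 at offset 3.
next_char = character at position 4 + 2 = 6 -> 'e'

Best match: offset=3, length=2 (matching 'ee' starting at position 1)
LZ77 triple: (3, 2, 'e')
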